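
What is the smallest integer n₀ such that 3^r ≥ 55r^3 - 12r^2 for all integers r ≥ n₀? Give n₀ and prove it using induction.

n₀ = 10

At r = 9: 19683 < 39123, so the inequality fails and n₀ ≥ 10. We prove 3^r ≥ 55r^3 - 12r^2 for all r ≥ 10.
Base step (r = 10): 3^r = 59049 and 55r^3 - 12r^2 = 53800, so 59049 ≥ 53800.
Inductive step: suppose the statement holds for some m ≥ 10, so 3^m ≥ 55m^3 - 12m^2.
Then 3^(m + 1) = 3·(3^m) ≥ 3·(55m^3 - 12m^2).
Also, for m ≥ 10 we have 3·(55m^3 - 12m^2) ≥ 55(m+1)^3 - 12(m+1)^2, since 3·(55m^3 - 12m^2) − (55(m+1)^3 - 12(m+1)^2) = 110m^3 - 189m^2 - 141m - 43, which is nonnegative for all m ≥ 10.
Combining, 3^(m + 1) ≥ 55(m+1)^3 - 12(m+1)^2.
By the principle of mathematical induction, the result holds for all r ≥ 10.
Hence the smallest such n₀ is 10.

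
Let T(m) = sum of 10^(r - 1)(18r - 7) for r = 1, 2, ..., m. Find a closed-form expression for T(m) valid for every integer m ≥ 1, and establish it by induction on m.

We claim T(m) = 10^m(2m - 1) + 1 for all m ≥ 1.
When m = 1: T(1) = 11, and the closed form gives 11. They agree.
For the inductive step, assume it holds for an arbitrary r ≥ 1, so T(r) = 10^r(2r - 1) + 1.
Then T(r+1) = T(r) + (10^r(18r + 11)) = (10^r(2r - 1) + 1) + (10^r(18r + 11)).
Simplifying, T(r+1) = 20·10^r·r + 10·10^r + 1 = 10^(r+1)(2(r+1) - 1) + 1,
which is the closed form with m = r+1.
By the principle of mathematical induction, the result holds for all m ≥ 1.

T(m) = 10^m(2m - 1) + 1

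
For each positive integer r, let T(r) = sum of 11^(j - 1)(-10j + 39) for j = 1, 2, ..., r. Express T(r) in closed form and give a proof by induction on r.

T(r) = 11^r(-r + 4) - 4

We claim T(r) = 11^r(-r + 4) - 4 for all r ≥ 1.
When r = 1: T(1) = 29, and the closed form gives 29. They agree.
For the inductive step, assume it holds for an arbitrary j ≥ 1, so T(j) = 11^j(-j + 4) - 4.
Then T(j+1) = T(j) + (11^j(-10j + 29)) = (11^j(-j + 4) - 4) + (11^j(-10j + 29)).
Simplifying, T(j+1) = -11·11^j·j + 33·11^j - 4 = 11^(j+1)(-(j+1) + 4) - 4,
which is the closed form with r = j+1.
Hence, by induction on r, the claim holds for every r ≥ 1.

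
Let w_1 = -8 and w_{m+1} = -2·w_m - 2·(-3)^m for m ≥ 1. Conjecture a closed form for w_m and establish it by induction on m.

w_m = (-2)^m + 2(-3)^m

Computing the first terms: w_1 = -8, w_2 = 22, w_3 = -62. This suggests w_m = (-2)^m + 2(-3)^m.
When m = 1: the formula gives -8 = -8 = w_1.
For the inductive step, assume it holds for an arbitrary j ≥ 1, so w_j = (-2)^j + 2(-3)^j.
Then w_{j+1} = -2·w_j - 2·(-3)^j = -2·((-2)^j + 2(-3)^j) - 2·(-3)^j = (-2)^(j + 1) + 2(-3)^(j + 1),
which is the claimed formula at m = j+1.
Hence, by induction on m, the claim holds for every m ≥ 1.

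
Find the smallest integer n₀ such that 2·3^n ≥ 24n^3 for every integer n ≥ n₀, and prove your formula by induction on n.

n₀ = 8

At n = 7: 4374 < 8232, so the inequality fails and n₀ ≥ 8. We prove 2·3^n ≥ 24n^3 for all n ≥ 8.
Base case (n = 8): 2·3^n = 13122 and 24n^3 = 12288, so 13122 ≥ 12288.
Inductive step: assume the claim holds for n = i, so 2·3^i ≥ 24i^3.
Then 2·3^(i + 1) = 3·(2·3^i) ≥ 3·(24i^3).
Also, for i ≥ 8 we have 3·(24i^3) ≥ 24(i+1)^3, since 3 ≥ (1 + 1/i)^3 for all i ≥ 8.
Combining, 2·3^(i + 1) ≥ 24(i+1)^3.
By induction, the statement is established for all n ≥ 8.
Hence the smallest such n₀ is 8.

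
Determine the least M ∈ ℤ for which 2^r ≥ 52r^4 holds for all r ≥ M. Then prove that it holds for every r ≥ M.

At r = 24: 16777216 < 17252352, so the inequality fails and M ≥ 25. We prove 2^r ≥ 52r^4 for all r ≥ 25.
For the base case r = 25: 2^r = 33554432 and 52r^4 = 20312500, so 33554432 ≥ 20312500.
For the inductive step, assume it holds for an arbitrary p ≥ 25, so 2^p ≥ 52p^4.
Then 2^(p + 1) = 2·(2^p) ≥ 2·(52p^4).
Also, for p ≥ 25 we have 2·(52p^4) ≥ 52(p+1)^4, since 2 ≥ (1 + 1/p)^4 for all p ≥ 25.
Combining, 2^(p + 1) ≥ 52(p+1)^4.
Hence, by induction on r, the claim holds for every r ≥ 25.
Hence the smallest such M is 25.

M = 25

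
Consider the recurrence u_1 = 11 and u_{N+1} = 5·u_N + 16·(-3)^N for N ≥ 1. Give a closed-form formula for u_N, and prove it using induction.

u_N = -2(-3)^N + 5^N

Computing the first terms: u_1 = 11, u_2 = 7, u_3 = 179. This suggests u_N = -2(-3)^N + 5^N.
Base step (N = 1): the formula gives 11 = 11 = u_1.
Inductive step: suppose the statement holds for some m ≥ 1, so u_m = -2(-3)^m + 5^m.
Then u_{m+1} = 5·u_m + 16·(-3)^m = 5·(-2(-3)^m + 5^m) + 16·(-3)^m = -2(-3)^(m + 1) + 5^(m + 1),
which is the claimed formula at N = m+1.
By induction, the statement is established for all N ≥ 1.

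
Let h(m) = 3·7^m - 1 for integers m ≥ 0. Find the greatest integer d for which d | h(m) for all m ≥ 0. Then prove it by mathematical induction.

d = 2

Computing the first values: h(0) = 2 and h(1) = 20; gcd(2, 20) = 2, so d ≤ 2.
We prove 2 | 3·7^m - 1 for all m ≥ 0 by induction on m.
Base step (m = 0): h(0) = 2 = 2·(1), so 2 | h(0).
Suppose the result is true for m = k, i.e. 2 | h(k). Then
h(k+1) = 3·7^(k+1) - 1 = 7·(3·7^k - 1) + 6 = 7·h(k) + 6. The first term is divisible by 2 by the inductive hypothesis, and 6 is divisible by 2. Hence 2 | h(k+1).
This completes the induction.
Therefore the largest such d is 2.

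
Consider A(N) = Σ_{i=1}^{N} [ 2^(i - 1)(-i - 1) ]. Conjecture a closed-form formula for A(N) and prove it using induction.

We claim A(N) = -2^N·N for all N ≥ 1.
Base step (N = 1): A(1) = -2, and the closed form gives -2. They agree.
Suppose the result is true for N = i, so A(i) = -2^i·i.
Then A(i+1) = A(i) + (2^i(-i - 2)) = (-2^i·i) + (2^i(-i - 2)).
Simplifying, A(i+1) = 2^(i + 1)(-i - 1) = -2^(i+1)·(i+1),
which is the closed form with N = i+1.
Hence, by induction on N, the claim holds for every N ≥ 1.

A(N) = -2^N·N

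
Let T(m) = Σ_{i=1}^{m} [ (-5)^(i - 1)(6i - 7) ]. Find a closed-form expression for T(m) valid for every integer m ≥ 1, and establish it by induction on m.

We claim T(m) = (-5)^m(-m + 1) - 1 for all m ≥ 1.
When m = 1: T(1) = -1, and the closed form gives -1. They agree.
For the inductive step, assume it holds for an arbitrary i ≥ 1, so T(i) = (-5)^i(-i + 1) - 1.
Then T(i+1) = T(i) + ((-5)^i(6i - 1)) = ((-5)^i(-i + 1) - 1) + ((-5)^i(6i - 1)).
Simplifying, T(i+1) = 5(-5)^i·i - 1 = (-5)^(i+1)(-(i+1) + 1) - 1,
which is the closed form with m = i+1.
By induction, the statement is established for all m ≥ 1.

T(m) = (-5)^m(-m + 1) - 1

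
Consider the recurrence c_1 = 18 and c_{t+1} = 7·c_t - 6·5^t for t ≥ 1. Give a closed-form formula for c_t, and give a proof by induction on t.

c_t = 3·5^t + 3·7^(t - 1)

Computing the first terms: c_1 = 18, c_2 = 96, c_3 = 522. This suggests c_t = 3·5^t + 3·7^(t - 1).
When t = 1: the formula gives 18 = 18 = c_1.
Inductive step: assume the claim holds for t = m, so c_m = 3·5^m + 3·7^(m - 1).
Then c_{m+1} = 7·c_m - 6·5^m = 7·(3·5^m + 3·7^(m - 1)) - 6·5^m = 3·5^(m + 1) + 3·7^m = 3·5^(m+1) + 3·7^((m+1) - 1),
which is the claimed formula at t = m+1.
By the principle of mathematical induction, the result holds for all t ≥ 1.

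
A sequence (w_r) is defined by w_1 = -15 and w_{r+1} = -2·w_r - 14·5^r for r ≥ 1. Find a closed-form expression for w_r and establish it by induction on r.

Computing the first terms: w_1 = -15, w_2 = -40, w_3 = -270. This suggests w_r = -5(-2)^(r - 1) - 2·5^r.
When r = 1: the formula gives -15 = -15 = w_1.
Inductive step: assume the claim holds for r = m, so w_m = -5(-2)^(m - 1) - 2·5^m.
Then w_{m+1} = -2·w_m - 14·5^m = -2·(-5(-2)^(m - 1) - 2·5^m) - 14·5^m = -5(-2)^m - 2·5^(m + 1) = -5(-2)^((m+1) - 1) - 2·5^(m+1),
which is the claimed formula at r = m+1.
By induction, the statement is established for all r ≥ 1.

w_r = -5(-2)^(r - 1) - 2·5^r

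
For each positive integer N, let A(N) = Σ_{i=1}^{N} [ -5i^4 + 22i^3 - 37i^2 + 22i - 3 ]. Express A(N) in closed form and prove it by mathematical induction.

A(N) = -N(N^4 - 3N^3 + 3N^2 + 2N - 2)

We claim A(N) = -N(N^4 - 3N^3 + 3N^2 + 2N - 2) for all N ≥ 1.
Base case (N = 1): A(1) = -1, and the closed form gives -1. They agree.
Inductive step: assume the claim holds for N = i, so A(i) = i(-i^4 + 3i^3 - 3i^2 - 2i + 2).
Then A(i+1) = A(i) + (-5i^4 + 2i^3 - i^2 - 6i - 1) = (i(-i^4 + 3i^3 - 3i^2 - 2i + 2)) + (-5i^4 + 2i^3 - i^2 - 6i - 1).
Simplifying, A(i+1) = -(i + 1)(i^4 + i^3 + 3i + 1) = -(i+1)((i+1)^4 - 3(i+1)^3 + 3(i+1)^2 + 2(i+1) - 2),
which is the closed form with N = i+1.
This completes the induction.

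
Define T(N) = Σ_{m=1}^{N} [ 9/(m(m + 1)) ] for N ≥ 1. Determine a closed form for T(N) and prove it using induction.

T(N) = 9N/(N + 1)

We claim T(N) = 9N/(N + 1) for all N ≥ 1.
Base case (N = 1): T(1) = 9/2, and the closed form gives 9/2. They agree.
For the inductive step, assume it holds for an arbitrary m ≥ 1, so T(m) = 9m/(m + 1).
Then T(m+1) = T(m) + (9/((m + 1)(m + 2))) = (9m/(m + 1)) + (9/((m + 1)(m + 2))).
Simplifying, T(m+1) = 9(m + 1)/(m + 2) = 9(m+1)/((m+1) + 1),
which is the closed form with N = m+1.
This completes the induction.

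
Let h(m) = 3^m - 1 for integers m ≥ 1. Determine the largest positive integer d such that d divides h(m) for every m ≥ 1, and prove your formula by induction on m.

d = 2

Computing the first values: h(1) = 2 and h(2) = 8; gcd(2, 8) = 2, so d ≤ 2.
We prove 2 | 3^m - 1 for all m ≥ 1 by induction on m.
For the base case m = 1: h(1) = 2 = 2·(1), so 2 | h(1).
Inductive step: suppose the statement holds for some k ≥ 1, i.e. 2 | h(k). Then
3^{k+1} − 1^{k+1} = 3·3^k − 1·1^k = 3·(3^k − 1^k) + (2)·1^k. The first term is divisible by 2 by the inductive hypothesis, and the second term (2)·1^k is divisible by 2 since 2 | 2. Hence 2 | h(k+1).
This completes the induction.
Therefore the largest such d is 2.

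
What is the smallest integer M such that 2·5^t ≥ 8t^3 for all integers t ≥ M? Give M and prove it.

M = 3

At t = 2: 50 < 64, so the inequality fails and M ≥ 3. We prove 2·5^t ≥ 8t^3 for all t ≥ 3.
When t = 3: 2·5^t = 250 and 8t^3 = 216, so 250 ≥ 216.
Inductive step: suppose the statement holds for some p ≥ 3, so 2·5^p ≥ 8p^3.
Then 2·5^(p + 1) = 5·(2·5^p) ≥ 5·(8p^3).
Also, for p ≥ 3 we have 5·(8p^3) ≥ 8(p+1)^3, since 5 ≥ (1 + 1/p)^3 for all p ≥ 3.
Combining, 2·5^(p + 1) ≥ 8(p+1)^3.
By induction, the statement is established for all t ≥ 3.
Hence the smallest such M is 3.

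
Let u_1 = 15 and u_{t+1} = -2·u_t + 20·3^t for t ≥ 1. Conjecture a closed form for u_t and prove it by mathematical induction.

u_t = 3(-2)^(t - 1) + 4·3^t

Computing the first terms: u_1 = 15, u_2 = 30, u_3 = 120. This suggests u_t = 3(-2)^(t - 1) + 4·3^t.
When t = 1: the formula gives 15 = 15 = u_1.
Suppose the result is true for t = j, so u_j = 3(-2)^(j - 1) + 4·3^j.
Then u_{j+1} = -2·u_j + 20·3^j = -2·(3(-2)^(j - 1) + 4·3^j) + 20·3^j = 3(-2)^j + 4·3^(j + 1) = 3(-2)^((j+1) - 1) + 4·3^(j+1),
which is the claimed formula at t = j+1.
By induction, the statement is established for all t ≥ 1.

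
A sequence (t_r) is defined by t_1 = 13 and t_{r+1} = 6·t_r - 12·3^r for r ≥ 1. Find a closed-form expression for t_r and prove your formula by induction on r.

Computing the first terms: t_1 = 13, t_2 = 42, t_3 = 144. This suggests t_r = 4·3^r + 6^(r - 1).
For the base case r = 1: the formula gives 13 = 13 = t_1.
For the inductive step, assume it holds for an arbitrary m ≥ 1, so t_m = 4·3^m + 6^(m - 1).
Then t_{m+1} = 6·t_m - 12·3^m = 6·(4·3^m + 6^(m - 1)) - 12·3^m = 4·3^(m + 1) + 6^m = 4·3^(m+1) + 6^((m+1) - 1),
which is the claimed formula at r = m+1.
Hence, by induction on r, the claim holds for every r ≥ 1.

t_r = 4·3^r + 6^(r - 1)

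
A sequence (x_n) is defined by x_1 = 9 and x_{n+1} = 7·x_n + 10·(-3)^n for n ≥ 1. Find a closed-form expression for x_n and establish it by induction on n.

x_n = -(-3)^n + 6·7^(n - 1)

Computing the first terms: x_1 = 9, x_2 = 33, x_3 = 321. This suggests x_n = -(-3)^n + 6·7^(n - 1).
Base case (n = 1): the formula gives 9 = 9 = x_1.
Inductive step: suppose the statement holds for some p ≥ 1, so x_p = -(-3)^p + 6·7^(p - 1).
Then x_{p+1} = 7·x_p + 10·(-3)^p = 7·(-(-3)^p + 6·7^(p - 1)) + 10·(-3)^p = -(-3)^(p + 1) + 6·7^p = -(-3)^(p+1) + 6·7^((p+1) - 1),
which is the claimed formula at n = p+1.
By induction, the statement is established for all n ≥ 1.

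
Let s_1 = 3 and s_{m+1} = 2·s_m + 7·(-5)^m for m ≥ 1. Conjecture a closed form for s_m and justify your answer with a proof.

Computing the first terms: s_1 = 3, s_2 = -29, s_3 = 117. This suggests s_m = -(-5)^m - 2^m.
When m = 1: the formula gives 3 = 3 = s_1.
Inductive step: suppose the statement holds for some j ≥ 1, so s_j = -(-5)^j - 2^j.
Then s_{j+1} = 2·s_j + 7·(-5)^j = 2·(-(-5)^j - 2^j) + 7·(-5)^j = -(-5)^(j + 1) - 2^(j + 1),
which is the claimed formula at m = j+1.
This completes the induction.

s_m = -(-5)^m - 2^m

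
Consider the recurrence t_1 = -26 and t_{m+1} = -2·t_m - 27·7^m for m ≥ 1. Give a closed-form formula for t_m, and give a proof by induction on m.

t_m = -5(-2)^(m - 1) - 3·7^m

Computing the first terms: t_1 = -26, t_2 = -137, t_3 = -1049. This suggests t_m = -5(-2)^(m - 1) - 3·7^m.
When m = 1: the formula gives -26 = -26 = t_1.
Suppose the result is true for m = j, so t_j = -5(-2)^(j - 1) - 3·7^j.
Then t_{j+1} = -2·t_j - 27·7^j = -2·(-5(-2)^(j - 1) - 3·7^j) - 27·7^j = -5(-2)^j - 3·7^(j + 1) = -5(-2)^((j+1) - 1) - 3·7^(j+1),
which is the claimed formula at m = j+1.
By the principle of mathematical induction, the result holds for all m ≥ 1.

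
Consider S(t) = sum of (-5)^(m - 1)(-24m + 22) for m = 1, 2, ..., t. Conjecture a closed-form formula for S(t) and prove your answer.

S(t) = (-5)^t(4t - 3) + 3

We claim S(t) = (-5)^t(4t - 3) + 3 for all t ≥ 1.
Base case (t = 1): S(1) = -2, and the closed form gives -2. They agree.
Inductive step: suppose the statement holds for some m ≥ 1, so S(m) = (-5)^m(4m - 3) + 3.
Then S(m+1) = S(m) + ((-5)^m(-24m - 2)) = ((-5)^m(4m - 3) + 3) + ((-5)^m(-24m - 2)).
Simplifying, S(m+1) = -20(-5)^m·m - 5(-5)^m + 3 = (-5)^(m+1)(4(m+1) - 3) + 3,
which is the closed form with t = m+1.
Hence, by induction on t, the claim holds for every t ≥ 1.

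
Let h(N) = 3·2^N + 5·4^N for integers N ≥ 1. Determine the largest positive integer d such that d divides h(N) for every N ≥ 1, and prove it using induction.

d = 2

Computing the first values: h(1) = 26 and h(2) = 92; gcd(26, 92) = 2, so d ≤ 2.
We prove 2 | 3·2^N + 5·4^N for all N ≥ 1 by induction on N.
When N = 1: h(1) = 26 = 2·(13), so 2 | h(1).
For the inductive step, assume it holds for an arbitrary i ≥ 1, i.e. 2 | h(i). Then
h(i+1) − 4·h(i) = (3·2^(i+1) + 5·4^(i+1)) − 4·(3·2^i + 5·4^i) = (3)·2^i·(2 − 4) = (-6)·2^i. Since 2 | h(i) by the inductive hypothesis, 2 | 4·h(i); and 2 | -6 since -6 = 2·-3. Therefore 2 | h(i+1).
By induction, the statement is established for all N ≥ 1.
Therefore the largest such d is 2.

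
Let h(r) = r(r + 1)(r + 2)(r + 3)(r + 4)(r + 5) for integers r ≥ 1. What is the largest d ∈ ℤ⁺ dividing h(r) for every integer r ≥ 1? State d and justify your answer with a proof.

d = 720

Computing the first values: h(1) = 720 and h(2) = 5040; gcd(720, 5040) = 720, so d ≤ 720.
We prove 720 | r(r + 1)(r + 2)(r + 3)(r + 4)(r + 5) for all r ≥ 1 by induction on r.
Base case (r = 1): h(1) = 720 = 720·(1), so 720 | h(1).
For the inductive step, assume it holds for an arbitrary k ≥ 1, i.e. 720 | h(k). Then
h(k+1) − h(k) = (k+1)·(k+2)·(k+3)·(k+4)·(k+5)·(k+6) − k·(k+1)·(k+2)·(k+3)·(k+4)·(k+5) = (k+1)·(k+2)·(k+3)·(k+4)·(k+5)·[(k+6) − k] = 6·(k+1)·(k+2)·(k+3)·(k+4)·(k+5). The product of 5 consecutive integers is divisible by (5)! = 120, so h(k+1) − h(k) is divisible by 6·120 = 720. By the inductive hypothesis 720 | h(k), hence 720 | h(k+1).
This completes the induction.
Therefore the largest such d is 720.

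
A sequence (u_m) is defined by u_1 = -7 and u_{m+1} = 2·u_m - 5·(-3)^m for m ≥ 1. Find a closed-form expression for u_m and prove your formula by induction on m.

Computing the first terms: u_1 = -7, u_2 = 1, u_3 = -43. This suggests u_m = (-3)^m - 2^(m + 1).
For the base case m = 1: the formula gives -7 = -7 = u_1.
For the inductive step, assume it holds for an arbitrary j ≥ 1, so u_j = (-3)^j - 2^(j + 1).
Then u_{j+1} = 2·u_j - 5·(-3)^j = 2·((-3)^j - 2^(j + 1)) - 5·(-3)^j = (-3)^(j + 1) - 2^(j + 2) = (-3)^(j+1) - 2^((j+1) + 1),
which is the claimed formula at m = j+1.
By the principle of mathematical induction, the result holds for all m ≥ 1.

u_m = (-3)^m - 2^(m + 1)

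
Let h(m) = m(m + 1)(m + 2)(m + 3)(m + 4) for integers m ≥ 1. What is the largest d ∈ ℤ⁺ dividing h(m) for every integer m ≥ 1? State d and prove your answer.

d = 120

Computing the first values: h(1) = 120 and h(2) = 720; gcd(120, 720) = 120, so d ≤ 120.
We prove 120 | m(m + 1)(m + 2)(m + 3)(m + 4) for all m ≥ 1 by induction on m.
Base case (m = 1): h(1) = 120 = 120·(1), so 120 | h(1).
For the inductive step, assume it holds for an arbitrary j ≥ 1, i.e. 120 | h(j). Then
h(j+1) − h(j) = (j+1)·(j+2)·(j+3)·(j+4)·(j+5) − j·(j+1)·(j+2)·(j+3)·(j+4) = (j+1)·(j+2)·(j+3)·(j+4)·[(j+5) − j] = 5·(j+1)·(j+2)·(j+3)·(j+4). The product of 4 consecutive integers is divisible by (4)! = 24, so h(j+1) − h(j) is divisible by 5·24 = 120. By the inductive hypothesis 120 | h(j), hence 120 | h(j+1).
This completes the induction.
Therefore the largest such d is 120.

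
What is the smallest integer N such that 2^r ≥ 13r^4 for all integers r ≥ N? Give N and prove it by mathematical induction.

N = 22

At r = 21: 2097152 < 2528253, so the inequality fails and N ≥ 22. We prove 2^r ≥ 13r^4 for all r ≥ 22.
For the base case r = 22: 2^r = 4194304 and 13r^4 = 3045328, so 4194304 ≥ 3045328.
Suppose the result is true for r = k, so 2^k ≥ 13k^4.
Then 2^(k + 1) = 2·(2^k) ≥ 2·(13k^4).
Also, for k ≥ 22 we have 2·(13k^4) ≥ 13(k+1)^4, since 2 ≥ (1 + 1/k)^4 for all k ≥ 22.
Combining, 2^(k + 1) ≥ 13(k+1)^4.
Hence, by induction on r, the claim holds for every r ≥ 22.
Hence the smallest such N is 22.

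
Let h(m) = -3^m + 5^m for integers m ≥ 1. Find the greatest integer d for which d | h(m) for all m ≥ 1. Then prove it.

Computing the first values: h(1) = 2 and h(2) = 16; gcd(2, 16) = 2, so d ≤ 2.
We prove 2 | -3^m + 5^m for all m ≥ 1 by induction on m.
When m = 1: h(1) = 2 = 2·(1), so 2 | h(1).
Inductive step: suppose the statement holds for some j ≥ 1, i.e. 2 | h(j). Then
5^{j+1} − 3^{j+1} = 5·5^j − 3·3^j = 5·(5^j − 3^j) + (2)·3^j. The first term is divisible by 2 by the inductive hypothesis, and the second term (2)·3^j is divisible by 2 since 2 | 2. Hence 2 | h(j+1).
By induction, the statement is established for all m ≥ 1.
Therefore the largest such d is 2.

d = 2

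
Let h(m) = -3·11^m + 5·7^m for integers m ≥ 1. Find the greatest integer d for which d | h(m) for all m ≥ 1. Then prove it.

d = 2

Computing the first values: h(1) = 2 and h(2) = -118; gcd(2, -118) = 2, so d ≤ 2.
We prove 2 | -3·11^m + 5·7^m for all m ≥ 1 by induction on m.
Base step (m = 1): h(1) = 2 = 2·(1), so 2 | h(1).
Inductive step: assume the claim holds for m = r, i.e. 2 | h(r). Then
h(r+1) − 11·h(r) = (-3·11^(r+1) + 5·7^(r+1)) − 11·(-3·11^r + 5·7^r) = (5)·7^r·(7 − 11) = (-20)·7^r. Since 2 | h(r) by the inductive hypothesis, 2 | 11·h(r); and 2 | -20 since -20 = 2·-10. Therefore 2 | h(r+1).
By the principle of mathematical induction, the result holds for all m ≥ 1.
Therefore the largest such d is 2.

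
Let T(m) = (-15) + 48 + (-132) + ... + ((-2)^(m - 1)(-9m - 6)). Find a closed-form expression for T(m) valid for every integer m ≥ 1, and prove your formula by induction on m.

T(m) = 3(-2)^m(m + 1) - 3

We claim T(m) = 3(-2)^m(m + 1) - 3 for all m ≥ 1.
For the base case m = 1: T(1) = -15, and the closed form gives -15. They agree.
For the inductive step, assume it holds for an arbitrary i ≥ 1, so T(i) = 3(-2)^i(i + 1) - 3.
Then T(i+1) = T(i) + ((-2)^i(-9i - 15)) = (3(-2)^i(i + 1) - 3) + ((-2)^i(-9i - 15)).
Simplifying, T(i+1) = -6(-2)^i·i - 12(-2)^i - 3 = 3(-2)^(i+1)((i+1) + 1) - 3,
which is the closed form with m = i+1.
By induction, the statement is established for all m ≥ 1.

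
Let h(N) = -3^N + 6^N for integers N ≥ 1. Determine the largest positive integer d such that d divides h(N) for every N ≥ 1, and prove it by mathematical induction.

Computing the first values: h(1) = 3 and h(2) = 27; gcd(3, 27) = 3, so d ≤ 3.
We prove 3 | -3^N + 6^N for all N ≥ 1 by induction on N.
Base case (N = 1): h(1) = 3 = 3·(1), so 3 | h(1).
Inductive step: assume the claim holds for N = i, i.e. 3 | h(i). Then
6^{i+1} − 3^{i+1} = 6·6^i − 3·3^i = 6·(6^i − 3^i) + (3)·3^i. The first term is divisible by 3 by the inductive hypothesis, and the second term (3)·3^i is divisible by 3 since 3 | 3. Hence 3 | h(i+1).
Hence, by induction on N, the claim holds for every N ≥ 1.
Therefore the largest such d is 3.

d = 3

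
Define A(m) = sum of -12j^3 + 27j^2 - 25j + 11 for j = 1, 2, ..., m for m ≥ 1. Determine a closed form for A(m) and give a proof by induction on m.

We claim A(m) = -m(3m^3 - 3m^2 + 2m - 3) for all m ≥ 1.
Base step (m = 1): A(1) = 1, and the closed form gives 1. They agree.
Suppose the result is true for m = j, so A(j) = j(-3j^3 + 3j^2 - 2j + 3).
Then A(j+1) = A(j) + (-12j^3 - 9j^2 - 7j + 1) = (j(-3j^3 + 3j^2 - 2j + 3)) + (-12j^3 - 9j^2 - 7j + 1).
Simplifying, A(j+1) = -(j + 1)(3j^3 + 6j^2 + 5j - 1) = -(j+1)(3(j+1)^3 - 3(j+1)^2 + 2(j+1) - 3),
which is the closed form with m = j+1.
Hence, by induction on m, the claim holds for every m ≥ 1.

A(m) = -m(3m^3 - 3m^2 + 2m - 3)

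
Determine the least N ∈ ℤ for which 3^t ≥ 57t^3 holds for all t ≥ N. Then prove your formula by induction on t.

At t = 9: 19683 < 41553, so the inequality fails and N ≥ 10. We prove 3^t ≥ 57t^3 for all t ≥ 10.
Base case (t = 10): 3^t = 59049 and 57t^3 = 57000, so 59049 ≥ 57000.
Suppose the result is true for t = r, so 3^r ≥ 57r^3.
Then 3^(r + 1) = 3·(3^r) ≥ 3·(57r^3).
Also, for r ≥ 10 we have 3·(57r^3) ≥ 57(r+1)^3, since 3 ≥ (1 + 1/r)^3 for all r ≥ 10.
Combining, 3^(r + 1) ≥ 57(r+1)^3.
This completes the induction.
Hence the smallest such N is 10.

N = 10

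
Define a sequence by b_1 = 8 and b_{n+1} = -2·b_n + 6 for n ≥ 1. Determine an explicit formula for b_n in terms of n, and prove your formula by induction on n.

Computing the first terms: b_1 = 8, b_2 = -10, b_3 = 26. This suggests b_n = -3(-2)^n + 2.
When n = 1: the formula gives 8 = 8 = b_1.
Inductive step: suppose the statement holds for some r ≥ 1, so b_r = -3(-2)^r + 2.
Then b_{r+1} = -2·b_r + 6 = -2·(-3(-2)^r + 2) + 6 = -3(-2)^(r + 1) + 2,
which is the claimed formula at n = r+1.
By induction, the statement is established for all n ≥ 1.

b_n = -3(-2)^n + 2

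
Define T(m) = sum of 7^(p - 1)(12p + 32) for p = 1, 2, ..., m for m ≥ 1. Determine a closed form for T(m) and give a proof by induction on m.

T(m) = 7^m(2m + 5) - 5

We claim T(m) = 7^m(2m + 5) - 5 for all m ≥ 1.
Base step (m = 1): T(1) = 44, and the closed form gives 44. They agree.
For the inductive step, assume it holds for an arbitrary p ≥ 1, so T(p) = 7^p(2p + 5) - 5.
Then T(p+1) = T(p) + (7^p(12p + 44)) = (7^p(2p + 5) - 5) + (7^p(12p + 44)).
Simplifying, T(p+1) = 14·7^p·p + 49·7^p - 5 = 7^(p+1)(2(p+1) + 5) - 5,
which is the closed form with m = p+1.
Hence, by induction on m, the claim holds for every m ≥ 1.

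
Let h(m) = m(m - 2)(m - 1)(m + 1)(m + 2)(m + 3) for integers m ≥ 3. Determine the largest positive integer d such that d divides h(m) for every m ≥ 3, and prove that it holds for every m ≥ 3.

d = 720

Computing the first values: h(3) = 720 and h(4) = 5040; gcd(720, 5040) = 720, so d ≤ 720.
We prove 720 | m(m - 2)(m - 1)(m + 1)(m + 2)(m + 3) for all m ≥ 3 by induction on m.
When m = 3: h(3) = 720 = 720·(1), so 720 | h(3).
Inductive step: suppose the statement holds for some r ≥ 3, i.e. 720 | h(r). Then
h(r+1) − h(r) = (r-1)·r·(r+1)·(r+2)·(r+3)·(r+4) − (r-2)·(r-1)·r·(r+1)·(r+2)·(r+3) = (r-1)·r·(r+1)·(r+2)·(r+3)·[(r+4) − (r-2)] = 6·(r-1)·r·(r+1)·(r+2)·(r+3). The product of 5 consecutive integers is divisible by (5)! = 120, so h(r+1) − h(r) is divisible by 6·120 = 720. By the inductive hypothesis 720 | h(r), hence 720 | h(r+1).
Hence, by induction on m, the claim holds for every m ≥ 3.
Therefore the largest such d is 720.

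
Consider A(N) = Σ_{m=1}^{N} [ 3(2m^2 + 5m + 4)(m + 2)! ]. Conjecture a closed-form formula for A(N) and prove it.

We claim A(N) = (6N + 3)(N + 3)! - 18 for all N ≥ 1.
Base case (N = 1): A(1) = 198, and the closed form gives 198. They agree.
Inductive step: assume the claim holds for N = m, so A(m) = (6m + 3)(m + 3)! - 18.
Then A(m+1) = A(m) + (3(2m^2 + 9m + 11)(m + 3)!) = ((6m + 3)(m + 3)! - 18) + (3(2m^2 + 9m + 11)(m + 3)!).
Simplifying, A(m+1) = (6(m+1) + 3)((m+1) + 3)! - 18,
which is the closed form with N = m+1.
This completes the induction.

A(N) = (6N + 3)(N + 3)! - 18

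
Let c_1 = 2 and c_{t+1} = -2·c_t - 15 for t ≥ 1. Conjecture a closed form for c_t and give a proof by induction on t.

Computing the first terms: c_1 = 2, c_2 = -19, c_3 = 23. This suggests c_t = 7(-2)^(t - 1) - 5.
When t = 1: the formula gives 2 = 2 = c_1.
Inductive step: suppose the statement holds for some m ≥ 1, so c_m = 7(-2)^(m - 1) - 5.
Then c_{m+1} = -2·c_m - 15 = -2·(7(-2)^(m - 1) - 5) - 15 = 7(-2)^m - 5 = 7(-2)^((m+1) - 1) - 5,
which is the claimed formula at t = m+1.
This completes the induction.

c_t = 7(-2)^(t - 1) - 5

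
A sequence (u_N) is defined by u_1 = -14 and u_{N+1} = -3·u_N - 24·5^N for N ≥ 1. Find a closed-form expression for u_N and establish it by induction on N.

Computing the first terms: u_1 = -14, u_2 = -78, u_3 = -366. This suggests u_N = (-3)^(N - 1) - 3·5^N.
When N = 1: the formula gives -14 = -14 = u_1.
Inductive step: assume the claim holds for N = m, so u_m = (-3)^(m - 1) - 3·5^m.
Then u_{m+1} = -3·u_m - 24·5^m = -3·((-3)^(m - 1) - 3·5^m) - 24·5^m = (-3)^m - 3·5^(m + 1) = (-3)^((m+1) - 1) - 3·5^(m+1),
which is the claimed formula at N = m+1.
By induction, the statement is established for all N ≥ 1.

u_N = (-3)^(N - 1) - 3·5^N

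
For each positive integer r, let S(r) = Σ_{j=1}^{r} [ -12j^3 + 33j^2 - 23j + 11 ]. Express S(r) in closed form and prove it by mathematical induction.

We claim S(r) = -r(3r^3 - 5r^2 - 2r - 5) for all r ≥ 1.
For the base case r = 1: S(1) = 9, and the closed form gives 9. They agree.
For the inductive step, assume it holds for an arbitrary j ≥ 1, so S(j) = j(-3j^3 + 5j^2 + 2j + 5).
Then S(j+1) = S(j) + (-12j^3 - 3j^2 + 7j + 9) = (j(-3j^3 + 5j^2 + 2j + 5)) + (-12j^3 - 3j^2 + 7j + 9).
Simplifying, S(j+1) = -(j + 1)(3j^3 + 4j^2 - 3j - 9) = -(j+1)(3(j+1)^3 - 5(j+1)^2 - 2(j+1) - 5),
which is the closed form with r = j+1.
This completes the induction.

S(r) = -r(3r^3 - 5r^2 - 2r - 5)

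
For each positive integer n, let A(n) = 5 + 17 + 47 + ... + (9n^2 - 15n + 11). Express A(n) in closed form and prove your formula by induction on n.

We claim A(n) = n(3n^2 - 3n + 5) for all n ≥ 1.
Base case (n = 1): A(1) = 5, and the closed form gives 5. They agree.
Inductive step: suppose the statement holds for some r ≥ 1, so A(r) = r(3r^2 - 3r + 5).
Then A(r+1) = A(r) + (9r^2 + 3r + 5) = (r(3r^2 - 3r + 5)) + (9r^2 + 3r + 5).
Simplifying, A(r+1) = (r + 1)(3r^2 + 3r + 5) = (r+1)(3(r+1)^2 - 3(r+1) + 5),
which is the closed form with n = r+1.
By the principle of mathematical induction, the result holds for all n ≥ 1.

A(n) = n(3n^2 - 3n + 5)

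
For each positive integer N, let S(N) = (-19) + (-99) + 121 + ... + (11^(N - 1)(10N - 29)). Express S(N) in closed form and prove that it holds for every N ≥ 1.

We claim S(N) = 11^N(N - 3) + 3 for all N ≥ 1.
Base case (N = 1): S(1) = -19, and the closed form gives -19. They agree.
Inductive step: suppose the statement holds for some k ≥ 1, so S(k) = 11^k(k - 3) + 3.
Then S(k+1) = S(k) + (11^k(10k - 19)) = (11^k(k - 3) + 3) + (11^k(10k - 19)).
Simplifying, S(k+1) = 11·11^k·k - 22·11^k + 3 = 11^(k+1)((k+1) - 3) + 3,
which is the closed form with N = k+1.
Hence, by induction on N, the claim holds for every N ≥ 1.

S(N) = 11^N(N - 3) + 3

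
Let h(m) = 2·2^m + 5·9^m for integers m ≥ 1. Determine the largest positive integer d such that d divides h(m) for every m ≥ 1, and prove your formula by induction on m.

d = 7

Computing the first values: h(1) = 49 and h(2) = 413; gcd(49, 413) = 7, so d ≤ 7.
We prove 7 | 2·2^m + 5·9^m for all m ≥ 1 by induction on m.
When m = 1: h(1) = 49 = 7·(7), so 7 | h(1).
Inductive step: assume the claim holds for m = r, i.e. 7 | h(r). Then
h(r+1) − 9·h(r) = (2·2^(r+1) + 5·9^(r+1)) − 9·(2·2^r + 5·9^r) = (2)·2^r·(2 − 9) = (-14)·2^r. Since 7 | h(r) by the inductive hypothesis, 7 | 9·h(r); and 7 | -14 since -14 = 7·-2. Therefore 7 | h(r+1).
By induction, the statement is established for all m ≥ 1.
Therefore the largest such d is 7.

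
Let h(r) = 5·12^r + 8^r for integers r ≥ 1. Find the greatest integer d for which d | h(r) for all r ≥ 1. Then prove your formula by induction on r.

d = 4

Computing the first values: h(1) = 68 and h(2) = 784; gcd(68, 784) = 4, so d ≤ 4.
We prove 4 | 5·12^r + 8^r for all r ≥ 1 by induction on r.
Base step (r = 1): h(1) = 68 = 4·(17), so 4 | h(1).
Inductive step: suppose the statement holds for some j ≥ 1, i.e. 4 | h(j). Then
h(j+1) − 12·h(j) = (5·12^(j+1) + 8^(j+1)) − 12·(5·12^j + 8^j) = (1)·8^j·(8 − 12) = (-4)·8^j. Since 4 | h(j) by the inductive hypothesis, 4 | 12·h(j); and 4 | -4 since -4 = 4·-1. Therefore 4 | h(j+1).
By induction, the statement is established for all r ≥ 1.
Therefore the largest such d is 4.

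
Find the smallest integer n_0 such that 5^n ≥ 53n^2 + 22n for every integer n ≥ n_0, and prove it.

n_0 = 5

At n = 4: 625 < 936, so the inequality fails and n_0 ≥ 5. We prove 5^n ≥ 53n^2 + 22n for all n ≥ 5.
For the base case n = 5: 5^n = 3125 and 53n^2 + 22n = 1435, so 3125 ≥ 1435.
For the inductive step, assume it holds for an arbitrary p ≥ 5, so 5^p ≥ 53p^2 + 22p.
Then 5^(p + 1) = 5·(5^p) ≥ 5·(53p^2 + 22p).
Also, for p ≥ 5 we have 5·(53p^2 + 22p) ≥ 53(p+1)^2 + 22(p+1), since 5·(53p^2 + 22p) − (53(p+1)^2 + 22(p+1)) = 212p^2 - 18p - 75, which is nonnegative for all p ≥ 5.
Combining, 5^(p + 1) ≥ 53(p+1)^2 + 22(p+1).
Hence, by induction on n, the claim holds for every n ≥ 5.
Hence the smallest such n_0 is 5.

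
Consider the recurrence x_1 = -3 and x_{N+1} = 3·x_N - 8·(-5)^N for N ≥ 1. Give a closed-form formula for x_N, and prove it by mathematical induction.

x_N = (-5)^N + 2·3^(N - 1)

Computing the first terms: x_1 = -3, x_2 = 31, x_3 = -107. This suggests x_N = (-5)^N + 2·3^(N - 1).
Base step (N = 1): the formula gives -3 = -3 = x_1.
Inductive step: assume the claim holds for N = m, so x_m = (-5)^m + 2·3^(m - 1).
Then x_{m+1} = 3·x_m - 8·(-5)^m = 3·((-5)^m + 2·3^(m - 1)) - 8·(-5)^m = (-5)^(m + 1) + 2·3^m = (-5)^(m+1) + 2·3^((m+1) - 1),
which is the claimed formula at N = m+1.
This completes the induction.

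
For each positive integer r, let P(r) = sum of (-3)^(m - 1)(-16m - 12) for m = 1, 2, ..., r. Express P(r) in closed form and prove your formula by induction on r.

We claim P(r) = 4(-3)^r(r + 1) - 4 for all r ≥ 1.
Base step (r = 1): P(1) = -28, and the closed form gives -28. They agree.
Inductive step: assume the claim holds for r = m, so P(m) = 4(-3)^m(m + 1) - 4.
Then P(m+1) = P(m) + ((-3)^m(-16m - 28)) = (4(-3)^m(m + 1) - 4) + ((-3)^m(-16m - 28)).
Simplifying, P(m+1) = -12(-3)^m·m - 24(-3)^m - 4 = 4(-3)^(m+1)((m+1) + 1) - 4,
which is the closed form with r = m+1.
Hence, by induction on r, the claim holds for every r ≥ 1.

P(r) = 4(-3)^r(r + 1) - 4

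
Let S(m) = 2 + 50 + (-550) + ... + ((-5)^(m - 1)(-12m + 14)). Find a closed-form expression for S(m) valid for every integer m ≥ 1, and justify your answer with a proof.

We claim S(m) = 2(-5)^m(m - 1) + 2 for all m ≥ 1.
For the base case m = 1: S(1) = 2, and the closed form gives 2. They agree.
Suppose the result is true for m = r, so S(r) = 2(-5)^r(r - 1) + 2.
Then S(r+1) = S(r) + ((-5)^r(-12r + 2)) = (2(-5)^r(r - 1) + 2) + ((-5)^r(-12r + 2)).
Simplifying, S(r+1) = -10(-5)^r·r + 2 = 2(-5)^(r+1)((r+1) - 1) + 2,
which is the closed form with m = r+1.
This completes the induction.

S(m) = 2(-5)^m(m - 1) + 2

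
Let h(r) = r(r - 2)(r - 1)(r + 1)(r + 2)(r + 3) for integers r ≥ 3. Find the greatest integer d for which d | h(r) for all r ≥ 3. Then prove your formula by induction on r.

d = 720

Computing the first values: h(3) = 720 and h(4) = 5040; gcd(720, 5040) = 720, so d ≤ 720.
We prove 720 | r(r - 2)(r - 1)(r + 1)(r + 2)(r + 3) for all r ≥ 3 by induction on r.
Base step (r = 3): h(3) = 720 = 720·(1), so 720 | h(3).
Inductive step: suppose the statement holds for some m ≥ 3, i.e. 720 | h(m). Then
h(m+1) − h(m) = (m-1)·m·(m+1)·(m+2)·(m+3)·(m+4) − (m-2)·(m-1)·m·(m+1)·(m+2)·(m+3) = (m-1)·m·(m+1)·(m+2)·(m+3)·[(m+4) − (m-2)] = 6·(m-1)·m·(m+1)·(m+2)·(m+3). The product of 5 consecutive integers is divisible by (5)! = 120, so h(m+1) − h(m) is divisible by 6·120 = 720. By the inductive hypothesis 720 | h(m), hence 720 | h(m+1).
Hence, by induction on r, the claim holds for every r ≥ 3.
Therefore the largest such d is 720.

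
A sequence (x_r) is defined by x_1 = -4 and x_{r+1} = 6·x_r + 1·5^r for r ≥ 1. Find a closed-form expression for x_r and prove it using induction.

x_r = -5^r + 6^(r - 1)

Computing the first terms: x_1 = -4, x_2 = -19, x_3 = -89. This suggests x_r = -5^r + 6^(r - 1).
For the base case r = 1: the formula gives -4 = -4 = x_1.
Suppose the result is true for r = k, so x_k = -5^k + 6^(k - 1).
Then x_{k+1} = 6·x_k + 1·5^k = 6·(-5^k + 6^(k - 1)) + 1·5^k = -5^(k + 1) + 6^k = -5^(k+1) + 6^((k+1) - 1),
which is the claimed formula at r = k+1.
By induction, the statement is established for all r ≥ 1.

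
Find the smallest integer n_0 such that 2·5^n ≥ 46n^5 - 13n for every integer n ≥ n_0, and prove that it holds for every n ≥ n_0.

n_0 = 9

At n = 8: 781250 < 1507224, so the inequality fails and n_0 ≥ 9. We prove 2·5^n ≥ 46n^5 - 13n for all n ≥ 9.
Base step (n = 9): 2·5^n = 3906250 and 46n^5 - 13n = 2716137, so 3906250 ≥ 2716137.
Suppose the result is true for n = p, so 2·5^p ≥ 46p^5 - 13p.
Then 2·5^(p + 1) = 5·(2·5^p) ≥ 5·(46p^5 - 13p).
Also, for p ≥ 9 we have 5·(46p^5 - 13p) ≥ 46(p+1)^5 - 13(p+1), since 5·(46p^5 - 13p) − (46(p+1)^5 - 13(p+1)) = 184p^5 - 230p^4 - 460p^3 - 460p^2 - 282p - 33, which is nonnegative for all p ≥ 9.
Combining, 2·5^(p + 1) ≥ 46(p+1)^5 - 13(p+1).
By induction, the statement is established for all n ≥ 9.
Hence the smallest such n_0 is 9.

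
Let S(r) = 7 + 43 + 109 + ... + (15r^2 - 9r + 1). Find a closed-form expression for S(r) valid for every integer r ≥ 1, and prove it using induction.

We claim S(r) = r(5r^2 + 3r - 1) for all r ≥ 1.
When r = 1: S(1) = 7, and the closed form gives 7. They agree.
Inductive step: assume the claim holds for r = i, so S(i) = i(5i^2 + 3i - 1).
Then S(i+1) = S(i) + (15i^2 + 21i + 7) = (i(5i^2 + 3i - 1)) + (15i^2 + 21i + 7).
Simplifying, S(i+1) = (i + 1)(5i^2 + 13i + 7) = (i+1)(5(i+1)^2 + 3(i+1) - 1),
which is the closed form with r = i+1.
By induction, the statement is established for all r ≥ 1.

S(r) = r(5r^2 + 3r - 1)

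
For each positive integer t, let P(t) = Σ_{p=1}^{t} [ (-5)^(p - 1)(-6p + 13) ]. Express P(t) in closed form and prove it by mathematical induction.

P(t) = (-5)^t(t - 2) + 2

We claim P(t) = (-5)^t(t - 2) + 2 for all t ≥ 1.
For the base case t = 1: P(1) = 7, and the closed form gives 7. They agree.
Inductive step: suppose the statement holds for some p ≥ 1, so P(p) = (-5)^p(p - 2) + 2.
Then P(p+1) = P(p) + ((-5)^p(-6p + 7)) = ((-5)^p(p - 2) + 2) + ((-5)^p(-6p + 7)).
Simplifying, P(p+1) = (-5)^(p + 1)p - (-5)^(p + 1) + 2 = (-5)^(p+1)((p+1) - 2) + 2,
which is the closed form with t = p+1.
By the principle of mathematical induction, the result holds for all t ≥ 1.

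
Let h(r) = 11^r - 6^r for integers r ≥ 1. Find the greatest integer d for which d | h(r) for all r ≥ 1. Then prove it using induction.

Computing the first values: h(1) = 5 and h(2) = 85; gcd(5, 85) = 5, so d ≤ 5.
We prove 5 | 11^r - 6^r for all r ≥ 1 by induction on r.
When r = 1: h(1) = 5 = 5·(1), so 5 | h(1).
Inductive step: suppose the statement holds for some k ≥ 1, i.e. 5 | h(k). Then
11^{k+1} − 6^{k+1} = 11·11^k − 6·6^k = 11·(11^k − 6^k) + (5)·6^k. The first term is divisible by 5 by the inductive hypothesis, and the second term (5)·6^k is divisible by 5 since 5 | 5. Hence 5 | h(k+1).
This completes the induction.
Therefore the largest such d is 5.

d = 5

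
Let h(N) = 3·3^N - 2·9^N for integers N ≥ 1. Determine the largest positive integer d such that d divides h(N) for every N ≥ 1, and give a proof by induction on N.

Computing the first values: h(1) = -9 and h(2) = -135; gcd(-9, -135) = 9, so d ≤ 9.
We prove 9 | 3·3^N - 2·9^N for all N ≥ 1 by induction on N.
When N = 1: h(1) = -9 = 9·(-1), so 9 | h(1).
Inductive step: suppose the statement holds for some p ≥ 1, i.e. 9 | h(p). Then
h(p+1) − 9·h(p) = (3·3^(p+1) - 2·9^(p+1)) − 9·(3·3^p - 2·9^p) = (3)·3^p·(3 − 9) = (-18)·3^p. Since 9 | h(p) by the inductive hypothesis, 9 | 9·h(p); and 9 | -18 since -18 = 9·-2. Therefore 9 | h(p+1).
Hence, by induction on N, the claim holds for every N ≥ 1.
Therefore the largest such d is 9.

d = 9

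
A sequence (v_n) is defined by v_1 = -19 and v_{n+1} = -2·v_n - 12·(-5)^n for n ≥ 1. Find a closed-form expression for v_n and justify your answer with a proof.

v_n = (-2)^(n - 1) + 4(-5)^n

Computing the first terms: v_1 = -19, v_2 = 98, v_3 = -496. This suggests v_n = (-2)^(n - 1) + 4(-5)^n.
Base case (n = 1): the formula gives -19 = -19 = v_1.
Inductive step: assume the claim holds for n = r, so v_r = (-2)^(r - 1) + 4(-5)^r.
Then v_{r+1} = -2·v_r - 12·(-5)^r = -2·((-2)^(r - 1) + 4(-5)^r) - 12·(-5)^r = (-2)^r + 4(-5)^(r + 1) = (-2)^((r+1) - 1) + 4(-5)^(r+1),
which is the claimed formula at n = r+1.
By the principle of mathematical induction, the result holds for all n ≥ 1.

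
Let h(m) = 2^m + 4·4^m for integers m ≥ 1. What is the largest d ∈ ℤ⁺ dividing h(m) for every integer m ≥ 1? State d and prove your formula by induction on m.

d = 2

Computing the first values: h(1) = 18 and h(2) = 68; gcd(18, 68) = 2, so d ≤ 2.
We prove 2 | 2^m + 4·4^m for all m ≥ 1 by induction on m.
Base step (m = 1): h(1) = 18 = 2·(9), so 2 | h(1).
Suppose the result is true for m = i, i.e. 2 | h(i). Then
h(i+1) − 4·h(i) = (2^(i+1) + 4·4^(i+1)) − 4·(2^i + 4·4^i) = (1)·2^i·(2 − 4) = (-2)·2^i. Since 2 | h(i) by the inductive hypothesis, 2 | 4·h(i); and 2 | -2 since -2 = 2·-1. Therefore 2 | h(i+1).
This completes the induction.
Therefore the largest such d is 2.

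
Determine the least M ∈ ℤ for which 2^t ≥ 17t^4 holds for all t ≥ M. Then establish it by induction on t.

M = 22

At t = 21: 2097152 < 3306177, so the inequality fails and M ≥ 22. We prove 2^t ≥ 17t^4 for all t ≥ 22.
For the base case t = 22: 2^t = 4194304 and 17t^4 = 3982352, so 4194304 ≥ 3982352.
Inductive step: assume the claim holds for t = r, so 2^r ≥ 17r^4.
Then 2^(r + 1) = 2·(2^r) ≥ 2·(17r^4).
Also, for r ≥ 22 we have 2·(17r^4) ≥ 17(r+1)^4, since 2 ≥ (1 + 1/r)^4 for all r ≥ 22.
Combining, 2^(r + 1) ≥ 17(r+1)^4.
Hence, by induction on t, the claim holds for every t ≥ 22.
Hence the smallest such M is 22.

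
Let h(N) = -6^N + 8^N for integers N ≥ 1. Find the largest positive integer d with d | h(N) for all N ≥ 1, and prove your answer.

Computing the first values: h(1) = 2 and h(2) = 28; gcd(2, 28) = 2, so d ≤ 2.
We prove 2 | -6^N + 8^N for all N ≥ 1 by induction on N.
For the base case N = 1: h(1) = 2 = 2·(1), so 2 | h(1).
Suppose the result is true for N = m, i.e. 2 | h(m). Then
8^{m+1} − 6^{m+1} = 8·8^m − 6·6^m = 8·(8^m − 6^m) + (2)·6^m. The first term is divisible by 2 by the inductive hypothesis, and the second term (2)·6^m is divisible by 2 since 2 | 2. Hence 2 | h(m+1).
This completes the induction.
Therefore the largest such d is 2.

d = 2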